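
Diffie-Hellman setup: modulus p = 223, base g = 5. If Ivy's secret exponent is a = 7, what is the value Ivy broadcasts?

75

Public value = 5^7 (mod 223).
5^1 ≡ 5 (mod 223)
5^2 = (5^1)^2 ≡ 5^2 = 25 ≡ 25 (mod 223)
5^4 = (5^2)^2 ≡ 25^2 = 625 ≡ 179 (mod 223)
5^7 = 5^4 · 5^2 · 5^1 ≡ 179 · 25 · 5 ≡ 75 (mod 223).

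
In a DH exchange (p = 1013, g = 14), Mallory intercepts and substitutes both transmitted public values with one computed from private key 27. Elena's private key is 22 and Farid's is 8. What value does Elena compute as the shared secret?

Elena receives Mallory's public value M = 14^27 mod 1013 instead of the honest one.
14^1 ≡ 14 (mod 1013)
14^2 = (14^1)^2 ≡ 14^2 = 196 ≡ 196 (mod 1013)
14^4 = (14^2)^2 ≡ 196^2 = 38416 ≡ 935 (mod 1013)
14^8 = (14^4)^2 ≡ 935^2 = 874225 ≡ 6 (mod 1013)
14^16 = (14^8)^2 ≡ 6^2 = 36 ≡ 36 (mod 1013)
14^27 = 14^16 · 14^8 · 14^2 · 14^1 ≡ 36 · 6 · 196 · 14 ≡ 99 (mod 1013).
So M = 99. Elena computes K = M^22 mod 1013.
99^1 ≡ 99 (mod 1013)
99^2 = (99^1)^2 ≡ 99^2 = 9801 ≡ 684 (mod 1013)
99^4 = (99^2)^2 ≡ 684^2 = 467856 ≡ 863 (mod 1013)
99^8 = (99^4)^2 ≡ 863^2 = 744769 ≡ 214 (mod 1013)
99^16 = (99^8)^2 ≡ 214^2 = 45796 ≡ 211 (mod 1013)
99^22 = 99^16 · 99^4 · 99^2 ≡ 211 · 863 · 684 ≡ 223 (mod 1013).

223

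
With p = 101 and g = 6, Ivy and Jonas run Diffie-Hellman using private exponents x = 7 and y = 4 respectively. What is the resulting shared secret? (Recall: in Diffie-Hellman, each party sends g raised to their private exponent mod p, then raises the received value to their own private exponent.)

Ivy sends A = g^x mod p = 6^7 mod 101.
6^1 ≡ 6 (mod 101)
6^2 = (6^1)^2 ≡ 6^2 = 36 ≡ 36 (mod 101)
6^4 = (6^2)^2 ≡ 36^2 = 1296 ≡ 84 (mod 101)
6^7 = 6^4 · 6^2 · 6^1 ≡ 84 · 36 · 6 ≡ 65 (mod 101).
So A = 65. Jonas then computes K = A^y mod p = 65^4 mod 101.
65^1 ≡ 65 (mod 101)
65^2 = (65^1)^2 ≡ 65^2 = 4225 ≡ 84 (mod 101)
65^4 = (65^2)^2 ≡ 84^2 = 7056 ≡ 87 (mod 101)

87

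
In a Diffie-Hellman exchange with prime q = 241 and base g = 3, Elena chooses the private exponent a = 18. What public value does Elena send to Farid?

Public value = 3^18 mod 241.
3^1 ≡ 3 (mod 241)
3^2 = (3^1)^2 ≡ 3^2 = 9 ≡ 9 (mod 241)
3^4 = (3^2)^2 ≡ 9^2 = 81 ≡ 81 (mod 241)
3^8 = (3^4)^2 ≡ 81^2 = 6561 ≡ 54 (mod 241)
3^16 = (3^8)^2 ≡ 54^2 = 2916 ≡ 24 (mod 241)
3^18 = 3^16 · 3^2 ≡ 24 · 9 ≡ 216 (mod 241).

216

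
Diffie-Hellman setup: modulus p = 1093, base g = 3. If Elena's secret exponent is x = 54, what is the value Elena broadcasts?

243

Public value = 3^54 (mod 1093).
3^1 ≡ 3 (mod 1093)
3^2 = (3^1)^2 ≡ 3^2 = 9 ≡ 9 (mod 1093)
3^4 = (3^2)^2 ≡ 9^2 = 81 ≡ 81 (mod 1093)
3^8 = (3^4)^2 ≡ 81^2 = 6561 ≡ 3 (mod 1093)
3^16 = (3^8)^2 ≡ 3^2 = 9 ≡ 9 (mod 1093)
3^32 = (3^16)^2 ≡ 9^2 = 81 ≡ 81 (mod 1093)
3^54 = 3^32 · 3^16 · 3^4 · 3^2 ≡ 81 · 9 · 81 · 9 ≡ 243 (mod 1093).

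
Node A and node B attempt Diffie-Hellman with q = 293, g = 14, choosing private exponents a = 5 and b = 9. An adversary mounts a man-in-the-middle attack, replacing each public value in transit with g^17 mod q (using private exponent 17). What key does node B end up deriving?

Node B receives an adversary's public value M = 14^17 mod 293 instead of the honest one.
14^1 ≡ 14 (mod 293)
14^2 = (14^1)^2 ≡ 14^2 = 196 ≡ 196 (mod 293)
14^4 = (14^2)^2 ≡ 196^2 = 38416 ≡ 33 (mod 293)
14^8 = (14^4)^2 ≡ 33^2 = 1089 ≡ 210 (mod 293)
14^16 = (14^8)^2 ≡ 210^2 = 44100 ≡ 150 (mod 293)
14^17 = 14^16 · 14^1 ≡ 150 · 14 ≡ 49 (mod 293).
So M = 49. Node B computes K = M^9 mod 293.
49^1 ≡ 49 (mod 293)
49^2 = (49^1)^2 ≡ 49^2 = 2401 ≡ 57 (mod 293)
49^4 = (49^2)^2 ≡ 57^2 = 3249 ≡ 26 (mod 293)
49^8 = (49^4)^2 ≡ 26^2 = 676 ≡ 90 (mod 293)
49^9 = 49^8 · 49^1 ≡ 90 · 49 ≡ 15 (mod 293).

15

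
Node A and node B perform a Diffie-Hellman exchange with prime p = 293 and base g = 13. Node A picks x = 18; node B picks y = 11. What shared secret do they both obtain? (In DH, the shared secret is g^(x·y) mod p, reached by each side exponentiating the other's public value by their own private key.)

Node B sends B = g^y mod p = 13^11 mod 293.
13^1 ≡ 13 (mod 293)
13^2 = (13^1)^2 ≡ 13^2 = 169 ≡ 169 (mod 293)
13^4 = (13^2)^2 ≡ 169^2 = 28561 ≡ 140 (mod 293)
13^8 = (13^4)^2 ≡ 140^2 = 19600 ≡ 262 (mod 293)
13^11 = 13^8 · 13^2 · 13^1 ≡ 262 · 169 · 13 ≡ 162 (mod 293).
So B = 162. Node A then computes K = B^x mod p = 162^18 mod 293.
162^1 ≡ 162 (mod 293)
162^2 = (162^1)^2 ≡ 162^2 = 26244 ≡ 167 (mod 293)
162^4 = (162^2)^2 ≡ 167^2 = 27889 ≡ 54 (mod 293)
162^8 = (162^4)^2 ≡ 54^2 = 2916 ≡ 279 (mod 293)
162^16 = (162^8)^2 ≡ 279^2 = 77841 ≡ 196 (mod 293)
162^18 = 162^16 · 162^2 ≡ 196 · 167 ≡ 209 (mod 293).

209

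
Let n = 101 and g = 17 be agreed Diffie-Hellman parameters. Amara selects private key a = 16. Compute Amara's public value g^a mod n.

Public value = 17^16 mod 101.
17^1 ≡ 17 (mod 101)
17^2 = (17^1)^2 ≡ 17^2 = 289 ≡ 87 (mod 101)
17^4 = (17^2)^2 ≡ 87^2 = 7569 ≡ 95 (mod 101)
17^8 = (17^4)^2 ≡ 95^2 = 9025 ≡ 36 (mod 101)
17^16 = (17^8)^2 ≡ 36^2 = 1296 ≡ 84 (mod 101)

84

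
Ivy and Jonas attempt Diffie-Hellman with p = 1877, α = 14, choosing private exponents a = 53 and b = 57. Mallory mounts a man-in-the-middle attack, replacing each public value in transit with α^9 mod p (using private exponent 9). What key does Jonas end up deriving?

680

Jonas receives Mallory's public value M = 14^9 mod 1877 instead of the honest one.
14^1 ≡ 14 (mod 1877)
14^2 = (14^1)^2 ≡ 14^2 = 196 ≡ 196 (mod 1877)
14^4 = (14^2)^2 ≡ 196^2 = 38416 ≡ 876 (mod 1877)
14^8 = (14^4)^2 ≡ 876^2 = 767376 ≡ 1560 (mod 1877)
14^9 = 14^8 · 14^1 ≡ 1560 · 14 ≡ 1193 (mod 1877).
So M = 1193. Jonas computes K = M^57 mod 1877.
1193^1 ≡ 1193 (mod 1877)
1193^2 = (1193^1)^2 ≡ 1193^2 = 1423249 ≡ 483 (mod 1877)
1193^4 = (1193^2)^2 ≡ 483^2 = 233289 ≡ 541 (mod 1877)
1193^8 = (1193^4)^2 ≡ 541^2 = 292681 ≡ 1746 (mod 1877)
1193^16 = (1193^8)^2 ≡ 1746^2 = 3048516 ≡ 268 (mod 1877)
1193^32 = (1193^16)^2 ≡ 268^2 = 71824 ≡ 498 (mod 1877)
1193^57 = 1193^32 · 1193^16 · 1193^8 · 1193^1 ≡ 498 · 268 · 1746 · 1193 ≡ 680 (mod 1877).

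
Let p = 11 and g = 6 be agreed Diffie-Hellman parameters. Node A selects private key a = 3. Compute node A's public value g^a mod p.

Public value = 6^3 mod 11.
6^1 ≡ 6 (mod 11)
6^2 = (6^1)^2 ≡ 6^2 = 36 ≡ 3 (mod 11)
6^3 = 6^2 · 6^1 ≡ 3 · 6 ≡ 7 (mod 11).

7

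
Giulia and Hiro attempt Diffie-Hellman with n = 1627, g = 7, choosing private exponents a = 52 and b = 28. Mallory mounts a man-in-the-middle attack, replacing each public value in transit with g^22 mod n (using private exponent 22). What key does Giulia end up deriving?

1232

Giulia receives Mallory's public value M = 7^22 mod 1627 instead of the honest one.
7^1 ≡ 7 (mod 1627)
7^2 = (7^1)^2 ≡ 7^2 = 49 ≡ 49 (mod 1627)
7^4 = (7^2)^2 ≡ 49^2 = 2401 ≡ 774 (mod 1627)
7^8 = (7^4)^2 ≡ 774^2 = 599076 ≡ 340 (mod 1627)
7^16 = (7^8)^2 ≡ 340^2 = 115600 ≡ 83 (mod 1627)
7^22 = 7^16 · 7^4 · 7^2 ≡ 83 · 774 · 49 ≡ 1240 (mod 1627).
So M = 1240. Giulia computes K = M^52 mod 1627.
1240^1 ≡ 1240 (mod 1627)
1240^2 = (1240^1)^2 ≡ 1240^2 = 1537600 ≡ 85 (mod 1627)
1240^4 = (1240^2)^2 ≡ 85^2 = 7225 ≡ 717 (mod 1627)
1240^8 = (1240^4)^2 ≡ 717^2 = 514089 ≡ 1584 (mod 1627)
1240^16 = (1240^8)^2 ≡ 1584^2 = 2509056 ≡ 222 (mod 1627)
1240^32 = (1240^16)^2 ≡ 222^2 = 49284 ≡ 474 (mod 1627)
1240^52 = 1240^32 · 1240^16 · 1240^4 ≡ 474 · 222 · 717 ≡ 1232 (mod 1627).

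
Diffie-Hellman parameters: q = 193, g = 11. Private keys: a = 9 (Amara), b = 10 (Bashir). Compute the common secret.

Amara sends A = g^a mod q = 11^9 mod 193.
11^1 ≡ 11 (mod 193)
11^2 = (11^1)^2 ≡ 11^2 = 121 ≡ 121 (mod 193)
11^4 = (11^2)^2 ≡ 121^2 = 14641 ≡ 166 (mod 193)
11^8 = (11^4)^2 ≡ 166^2 = 27556 ≡ 150 (mod 193)
11^9 = 11^8 · 11^1 ≡ 150 · 11 ≡ 106 (mod 193).
So A = 106. Bashir then computes K = A^b mod q = 106^10 mod 193.
106^1 ≡ 106 (mod 193)
106^2 = (106^1)^2 ≡ 106^2 = 11236 ≡ 42 (mod 193)
106^4 = (106^2)^2 ≡ 42^2 = 1764 ≡ 27 (mod 193)
106^8 = (106^4)^2 ≡ 27^2 = 729 ≡ 150 (mod 193)
106^10 = 106^8 · 106^2 ≡ 150 · 42 ≡ 124 (mod 193).

124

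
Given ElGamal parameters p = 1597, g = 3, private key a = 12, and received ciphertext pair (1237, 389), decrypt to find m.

223

Shared mask s = c₁^a mod p = 1237^12 mod 1597.
1237^1 ≡ 1237 (mod 1597)
1237^2 = (1237^1)^2 ≡ 1237^2 = 1530169 ≡ 243 (mod 1597)
1237^4 = (1237^2)^2 ≡ 243^2 = 59049 ≡ 1557 (mod 1597)
1237^8 = (1237^4)^2 ≡ 1557^2 = 2424249 ≡ 3 (mod 1597)
1237^12 = 1237^8 · 1237^4 ≡ 3 · 1557 ≡ 1477 (mod 1597).
So s = 1477; s⁻¹ ≡ 173 (mod 1597).
m = c₂ · s⁻¹ mod 1597 = 389 · 173 mod 1597 = 223.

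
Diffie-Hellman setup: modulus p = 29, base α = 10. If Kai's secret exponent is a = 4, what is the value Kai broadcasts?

Public value = 10^4 mod 29.
10^1 ≡ 10 (mod 29)
10^2 = (10^1)^2 ≡ 10^2 = 100 ≡ 13 (mod 29)
10^4 = (10^2)^2 ≡ 13^2 = 169 ≡ 24 (mod 29)

24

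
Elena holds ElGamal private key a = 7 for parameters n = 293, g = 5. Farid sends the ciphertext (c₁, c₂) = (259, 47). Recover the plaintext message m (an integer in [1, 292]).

96

Shared mask s = c₁^a mod n = 259^7 mod 293.
259^1 ≡ 259 (mod 293)
259^2 = (259^1)^2 ≡ 259^2 = 67081 ≡ 277 (mod 293)
259^4 = (259^2)^2 ≡ 277^2 = 76729 ≡ 256 (mod 293)
259^7 = 259^4 · 259^2 · 259^1 ≡ 256 · 277 · 259 ≡ 89 (mod 293).
So s = 89; s⁻¹ ≡ 214 (mod 293).
m = c₂ · s⁻¹ mod 293 = 47 · 214 mod 293 = 96.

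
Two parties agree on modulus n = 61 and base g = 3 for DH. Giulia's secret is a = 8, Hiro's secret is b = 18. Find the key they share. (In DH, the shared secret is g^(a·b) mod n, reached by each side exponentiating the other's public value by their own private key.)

Hiro sends B = g^b mod n = 3^18 mod 61.
3^1 ≡ 3 (mod 61)
3^2 = (3^1)^2 ≡ 3^2 = 9 ≡ 9 (mod 61)
3^4 = (3^2)^2 ≡ 9^2 = 81 ≡ 20 (mod 61)
3^8 = (3^4)^2 ≡ 20^2 = 400 ≡ 34 (mod 61)
3^16 = (3^8)^2 ≡ 34^2 = 1156 ≡ 58 (mod 61)
3^18 = 3^16 · 3^2 ≡ 58 · 9 ≡ 34 (mod 61).
So B = 34. Giulia then computes K = B^a mod n = 34^8 mod 61.
34^1 ≡ 34 (mod 61)
34^2 = (34^1)^2 ≡ 34^2 = 1156 ≡ 58 (mod 61)
34^4 = (34^2)^2 ≡ 58^2 = 3364 ≡ 9 (mod 61)
34^8 = (34^4)^2 ≡ 9^2 = 81 ≡ 20 (mod 61)

20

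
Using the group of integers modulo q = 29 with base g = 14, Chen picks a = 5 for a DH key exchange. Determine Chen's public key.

19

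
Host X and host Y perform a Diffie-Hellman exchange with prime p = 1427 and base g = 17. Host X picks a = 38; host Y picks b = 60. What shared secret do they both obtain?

210

Host Y sends B = g^b mod p = 17^60 mod 1427.
17^1 ≡ 17 (mod 1427)
17^2 = (17^1)^2 ≡ 17^2 = 289 ≡ 289 (mod 1427)
17^4 = (17^2)^2 ≡ 289^2 = 83521 ≡ 755 (mod 1427)
17^8 = (17^4)^2 ≡ 755^2 = 570025 ≡ 652 (mod 1427)
17^16 = (17^8)^2 ≡ 652^2 = 425104 ≡ 1285 (mod 1427)
17^32 = (17^16)^2 ≡ 1285^2 = 1651225 ≡ 186 (mod 1427)
17^60 = 17^32 · 17^16 · 17^8 · 17^4 ≡ 186 · 1285 · 652 · 755 ≡ 1401 (mod 1427).
So B = 1401. Host X then computes K = B^a mod p = 1401^38 mod 1427.
1401^1 ≡ 1401 (mod 1427)
1401^2 = (1401^1)^2 ≡ 1401^2 = 1962801 ≡ 676 (mod 1427)
1401^4 = (1401^2)^2 ≡ 676^2 = 456976 ≡ 336 (mod 1427)
1401^8 = (1401^4)^2 ≡ 336^2 = 112896 ≡ 163 (mod 1427)
1401^16 = (1401^8)^2 ≡ 163^2 = 26569 ≡ 883 (mod 1427)
1401^32 = (1401^16)^2 ≡ 883^2 = 779689 ≡ 547 (mod 1427)
1401^38 = 1401^32 · 1401^4 · 1401^2 ≡ 547 · 336 · 676 ≡ 210 (mod 1427).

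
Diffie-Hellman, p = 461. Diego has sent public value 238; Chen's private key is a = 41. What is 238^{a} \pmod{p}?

104

Shared key K = 238^41 mod 461.
238^1 ≡ 238 (mod 461)
238^2 = (238^1)^2 ≡ 238^2 = 56644 ≡ 402 (mod 461)
238^4 = (238^2)^2 ≡ 402^2 = 161604 ≡ 254 (mod 461)
238^8 = (238^4)^2 ≡ 254^2 = 64516 ≡ 437 (mod 461)
238^16 = (238^8)^2 ≡ 437^2 = 190969 ≡ 115 (mod 461)
238^32 = (238^16)^2 ≡ 115^2 = 13225 ≡ 317 (mod 461)
238^41 = 238^32 · 238^8 · 238^1 ≡ 317 · 437 · 238 ≡ 104 (mod 461).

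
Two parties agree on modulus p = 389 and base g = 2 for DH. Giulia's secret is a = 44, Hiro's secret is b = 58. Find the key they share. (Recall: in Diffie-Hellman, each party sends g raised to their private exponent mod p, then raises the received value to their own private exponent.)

Giulia sends A = g^a mod p = 2^44 mod 389.
2^1 ≡ 2 (mod 389)
2^2 = (2^1)^2 ≡ 2^2 = 4 ≡ 4 (mod 389)
2^4 = (2^2)^2 ≡ 4^2 = 16 ≡ 16 (mod 389)
2^8 = (2^4)^2 ≡ 16^2 = 256 ≡ 256 (mod 389)
2^16 = (2^8)^2 ≡ 256^2 = 65536 ≡ 184 (mod 389)
2^32 = (2^16)^2 ≡ 184^2 = 33856 ≡ 13 (mod 389)
2^44 = 2^32 · 2^8 · 2^4 ≡ 13 · 256 · 16 ≡ 344 (mod 389).
So A = 344. Hiro then computes K = A^b mod p = 344^58 mod 389.
344^1 ≡ 344 (mod 389)
344^2 = (344^1)^2 ≡ 344^2 = 118336 ≡ 80 (mod 389)
344^4 = (344^2)^2 ≡ 80^2 = 6400 ≡ 176 (mod 389)
344^8 = (344^4)^2 ≡ 176^2 = 30976 ≡ 245 (mod 389)
344^16 = (344^8)^2 ≡ 245^2 = 60025 ≡ 119 (mod 389)
344^32 = (344^16)^2 ≡ 119^2 = 14161 ≡ 157 (mod 389)
344^58 = 344^32 · 344^16 · 344^8 · 344^2 ≡ 157 · 119 · 245 · 80 ≡ 94 (mod 389).

94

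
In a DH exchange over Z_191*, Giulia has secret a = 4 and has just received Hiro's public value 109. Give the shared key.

Shared key K = 109^4 mod 191.
109^1 ≡ 109 (mod 191)
109^2 = (109^1)^2 ≡ 109^2 = 11881 ≡ 39 (mod 191)
109^4 = (109^2)^2 ≡ 39^2 = 1521 ≡ 184 (mod 191)

184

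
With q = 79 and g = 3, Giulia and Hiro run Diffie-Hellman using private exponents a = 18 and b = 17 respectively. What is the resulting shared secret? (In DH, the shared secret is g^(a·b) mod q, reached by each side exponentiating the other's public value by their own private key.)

Giulia sends A = g^a mod q = 3^18 mod 79.
3^1 ≡ 3 (mod 79)
3^2 = (3^1)^2 ≡ 3^2 = 9 ≡ 9 (mod 79)
3^4 = (3^2)^2 ≡ 9^2 = 81 ≡ 2 (mod 79)
3^8 = (3^4)^2 ≡ 2^2 = 4 ≡ 4 (mod 79)
3^16 = (3^8)^2 ≡ 4^2 = 16 ≡ 16 (mod 79)
3^18 = 3^16 · 3^2 ≡ 16 · 9 ≡ 65 (mod 79).
So A = 65. Hiro then computes K = A^b mod q = 65^17 mod 79.
65^1 ≡ 65 (mod 79)
65^2 = (65^1)^2 ≡ 65^2 = 4225 ≡ 38 (mod 79)
65^4 = (65^2)^2 ≡ 38^2 = 1444 ≡ 22 (mod 79)
65^8 = (65^4)^2 ≡ 22^2 = 484 ≡ 10 (mod 79)
65^16 = (65^8)^2 ≡ 10^2 = 100 ≡ 21 (mod 79)
65^17 = 65^16 · 65^1 ≡ 21 · 65 ≡ 22 (mod 79).

22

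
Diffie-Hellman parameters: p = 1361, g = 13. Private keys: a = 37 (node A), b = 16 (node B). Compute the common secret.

477

Node B sends B = g^b mod p = 13^16 mod 1361.
13^1 ≡ 13 (mod 1361)
13^2 = (13^1)^2 ≡ 13^2 = 169 ≡ 169 (mod 1361)
13^4 = (13^2)^2 ≡ 169^2 = 28561 ≡ 1341 (mod 1361)
13^8 = (13^4)^2 ≡ 1341^2 = 1798281 ≡ 400 (mod 1361)
13^16 = (13^8)^2 ≡ 400^2 = 160000 ≡ 763 (mod 1361)
So B = 763. Node A then computes K = B^a mod p = 763^37 mod 1361.
763^1 ≡ 763 (mod 1361)
763^2 = (763^1)^2 ≡ 763^2 = 582169 ≡ 1022 (mod 1361)
763^4 = (763^2)^2 ≡ 1022^2 = 1044484 ≡ 597 (mod 1361)
763^8 = (763^4)^2 ≡ 597^2 = 356409 ≡ 1188 (mod 1361)
763^16 = (763^8)^2 ≡ 1188^2 = 1411344 ≡ 1348 (mod 1361)
763^32 = (763^16)^2 ≡ 1348^2 = 1817104 ≡ 169 (mod 1361)
763^37 = 763^32 · 763^4 · 763^1 ≡ 169 · 597 · 763 ≡ 477 (mod 1361).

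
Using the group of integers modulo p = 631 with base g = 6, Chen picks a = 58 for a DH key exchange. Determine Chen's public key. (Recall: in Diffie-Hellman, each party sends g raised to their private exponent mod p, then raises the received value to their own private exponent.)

579

Public value = 6^58 mod 631.
6^1 ≡ 6 (mod 631)
6^2 = (6^1)^2 ≡ 6^2 = 36 ≡ 36 (mod 631)
6^4 = (6^2)^2 ≡ 36^2 = 1296 ≡ 34 (mod 631)
6^8 = (6^4)^2 ≡ 34^2 = 1156 ≡ 525 (mod 631)
6^16 = (6^8)^2 ≡ 525^2 = 275625 ≡ 509 (mod 631)
6^32 = (6^16)^2 ≡ 509^2 = 259081 ≡ 371 (mod 631)
6^58 = 6^32 · 6^16 · 6^8 · 6^2 ≡ 371 · 509 · 525 · 36 ≡ 579 (mod 631).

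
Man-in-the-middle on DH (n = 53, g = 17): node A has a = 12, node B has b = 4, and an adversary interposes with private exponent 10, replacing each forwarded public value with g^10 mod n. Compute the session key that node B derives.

Node B receives an adversary's public value M = 17^10 mod 53 instead of the honest one.
17^1 ≡ 17 (mod 53)
17^2 = (17^1)^2 ≡ 17^2 = 289 ≡ 24 (mod 53)
17^4 = (17^2)^2 ≡ 24^2 = 576 ≡ 46 (mod 53)
17^8 = (17^4)^2 ≡ 46^2 = 2116 ≡ 49 (mod 53)
17^10 = 17^8 · 17^2 ≡ 49 · 24 ≡ 10 (mod 53).
So M = 10. Node B computes K = M^4 mod 53.
10^1 ≡ 10 (mod 53)
10^2 = (10^1)^2 ≡ 10^2 = 100 ≡ 47 (mod 53)
10^4 = (10^2)^2 ≡ 47^2 = 2209 ≡ 36 (mod 53)

36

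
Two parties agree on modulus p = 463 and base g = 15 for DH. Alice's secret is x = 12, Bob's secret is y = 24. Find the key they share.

225

Bob sends B = g^y mod p = 15^24 mod 463.
15^1 ≡ 15 (mod 463)
15^2 = (15^1)^2 ≡ 15^2 = 225 ≡ 225 (mod 463)
15^4 = (15^2)^2 ≡ 225^2 = 50625 ≡ 158 (mod 463)
15^8 = (15^4)^2 ≡ 158^2 = 24964 ≡ 425 (mod 463)
15^16 = (15^8)^2 ≡ 425^2 = 180625 ≡ 55 (mod 463)
15^24 = 15^16 · 15^8 ≡ 55 · 425 ≡ 225 (mod 463).
So B = 225. Alice then computes K = B^x mod p = 225^12 mod 463.
225^1 ≡ 225 (mod 463)
225^2 = (225^1)^2 ≡ 225^2 = 50625 ≡ 158 (mod 463)
225^4 = (225^2)^2 ≡ 158^2 = 24964 ≡ 425 (mod 463)
225^8 = (225^4)^2 ≡ 425^2 = 180625 ≡ 55 (mod 463)
225^12 = 225^8 · 225^4 ≡ 55 · 425 ≡ 225 (mod 463).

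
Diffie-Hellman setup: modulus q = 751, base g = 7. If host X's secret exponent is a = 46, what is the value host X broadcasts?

368

Public value = 7^46 (mod 751).
7^1 ≡ 7 (mod 751)
7^2 = (7^1)^2 ≡ 7^2 = 49 ≡ 49 (mod 751)
7^4 = (7^2)^2 ≡ 49^2 = 2401 ≡ 148 (mod 751)
7^8 = (7^4)^2 ≡ 148^2 = 21904 ≡ 125 (mod 751)
7^16 = (7^8)^2 ≡ 125^2 = 15625 ≡ 605 (mod 751)
7^32 = (7^16)^2 ≡ 605^2 = 366025 ≡ 288 (mod 751)
7^46 = 7^32 · 7^8 · 7^4 · 7^2 ≡ 288 · 125 · 148 · 49 ≡ 368 (mod 751).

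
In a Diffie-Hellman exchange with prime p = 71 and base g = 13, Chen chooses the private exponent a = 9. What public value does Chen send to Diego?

Public value = 13^9 mod 71.
13^1 ≡ 13 (mod 71)
13^2 = (13^1)^2 ≡ 13^2 = 169 ≡ 27 (mod 71)
13^4 = (13^2)^2 ≡ 27^2 = 729 ≡ 19 (mod 71)
13^8 = (13^4)^2 ≡ 19^2 = 361 ≡ 6 (mod 71)
13^9 = 13^8 · 13^1 ≡ 6 · 13 ≡ 7 (mod 71).

7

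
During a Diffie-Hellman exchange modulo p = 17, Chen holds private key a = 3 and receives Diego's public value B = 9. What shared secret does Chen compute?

15

Shared key K = 9^3 mod 17.
9^1 ≡ 9 (mod 17)
9^2 = (9^1)^2 ≡ 9^2 = 81 ≡ 13 (mod 17)
9^3 = 9^2 · 9^1 ≡ 13 · 9 ≡ 15 (mod 17).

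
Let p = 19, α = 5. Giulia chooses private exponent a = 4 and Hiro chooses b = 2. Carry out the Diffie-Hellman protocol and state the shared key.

4

Hiro sends B = α^b mod p = 5^2 mod 19.
5^1 ≡ 5 (mod 19)
5^2 = (5^1)^2 ≡ 5^2 = 25 ≡ 6 (mod 19)
So B = 6. Giulia then computes K = B^a mod p = 6^4 mod 19.
6^1 ≡ 6 (mod 19)
6^2 = (6^1)^2 ≡ 6^2 = 36 ≡ 17 (mod 19)
6^4 = (6^2)^2 ≡ 17^2 = 289 ≡ 4 (mod 19)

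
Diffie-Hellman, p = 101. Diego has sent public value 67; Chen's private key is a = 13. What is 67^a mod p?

93

Shared key K = 67^13 mod 101.
67^1 ≡ 67 (mod 101)
67^2 = (67^1)^2 ≡ 67^2 = 4489 ≡ 45 (mod 101)
67^4 = (67^2)^2 ≡ 45^2 = 2025 ≡ 5 (mod 101)
67^8 = (67^4)^2 ≡ 5^2 = 25 ≡ 25 (mod 101)
67^13 = 67^8 · 67^4 · 67^1 ≡ 25 · 5 · 67 ≡ 93 (mod 101).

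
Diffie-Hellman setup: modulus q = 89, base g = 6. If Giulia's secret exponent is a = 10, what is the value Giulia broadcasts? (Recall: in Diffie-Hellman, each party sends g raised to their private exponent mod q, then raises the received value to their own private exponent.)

21

Public value = 6^10 mod 89.
6^1 ≡ 6 (mod 89)
6^2 = (6^1)^2 ≡ 6^2 = 36 ≡ 36 (mod 89)
6^4 = (6^2)^2 ≡ 36^2 = 1296 ≡ 50 (mod 89)
6^8 = (6^4)^2 ≡ 50^2 = 2500 ≡ 8 (mod 89)
6^10 = 6^8 · 6^2 ≡ 8 · 36 ≡ 21 (mod 89).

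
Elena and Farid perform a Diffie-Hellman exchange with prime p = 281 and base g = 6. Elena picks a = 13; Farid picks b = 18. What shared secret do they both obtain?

34

Farid sends B = g^b mod p = 6^18 mod 281.
6^1 ≡ 6 (mod 281)
6^2 = (6^1)^2 ≡ 6^2 = 36 ≡ 36 (mod 281)
6^4 = (6^2)^2 ≡ 36^2 = 1296 ≡ 172 (mod 281)
6^8 = (6^4)^2 ≡ 172^2 = 29584 ≡ 79 (mod 281)
6^16 = (6^8)^2 ≡ 79^2 = 6241 ≡ 59 (mod 281)
6^18 = 6^16 · 6^2 ≡ 59 · 36 ≡ 157 (mod 281).
So B = 157. Elena then computes K = B^a mod p = 157^13 mod 281.
157^1 ≡ 157 (mod 281)
157^2 = (157^1)^2 ≡ 157^2 = 24649 ≡ 202 (mod 281)
157^4 = (157^2)^2 ≡ 202^2 = 40804 ≡ 59 (mod 281)
157^8 = (157^4)^2 ≡ 59^2 = 3481 ≡ 109 (mod 281)
157^13 = 157^8 · 157^4 · 157^1 ≡ 109 · 59 · 157 ≡ 34 (mod 281).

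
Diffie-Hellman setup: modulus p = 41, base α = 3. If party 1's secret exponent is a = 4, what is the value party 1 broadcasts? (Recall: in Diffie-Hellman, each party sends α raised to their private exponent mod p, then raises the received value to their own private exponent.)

Public value = 3^4 mod 41.
3^1 ≡ 3 (mod 41)
3^2 = (3^1)^2 ≡ 3^2 = 9 ≡ 9 (mod 41)
3^4 = (3^2)^2 ≡ 9^2 = 81 ≡ 40 (mod 41)

40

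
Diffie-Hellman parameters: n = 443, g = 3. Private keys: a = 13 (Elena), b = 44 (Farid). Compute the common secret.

Elena sends A = g^a mod n = 3^13 mod 443.
3^1 ≡ 3 (mod 443)
3^2 = (3^1)^2 ≡ 3^2 = 9 ≡ 9 (mod 443)
3^4 = (3^2)^2 ≡ 9^2 = 81 ≡ 81 (mod 443)
3^8 = (3^4)^2 ≡ 81^2 = 6561 ≡ 359 (mod 443)
3^13 = 3^8 · 3^4 · 3^1 ≡ 359 · 81 · 3 ≡ 409 (mod 443).
So A = 409. Farid then computes K = A^b mod n = 409^44 mod 443.
409^1 ≡ 409 (mod 443)
409^2 = (409^1)^2 ≡ 409^2 = 167281 ≡ 270 (mod 443)
409^4 = (409^2)^2 ≡ 270^2 = 72900 ≡ 248 (mod 443)
409^8 = (409^4)^2 ≡ 248^2 = 61504 ≡ 370 (mod 443)
409^16 = (409^8)^2 ≡ 370^2 = 136900 ≡ 13 (mod 443)
409^32 = (409^16)^2 ≡ 13^2 = 169 ≡ 169 (mod 443)
409^44 = 409^32 · 409^8 · 409^4 ≡ 169 · 370 · 248 ≡ 225 (mod 443).

225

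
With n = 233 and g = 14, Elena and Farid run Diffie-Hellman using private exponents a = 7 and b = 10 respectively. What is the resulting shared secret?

Elena sends A = g^a mod n = 14^7 mod 233.
14^1 ≡ 14 (mod 233)
14^2 = (14^1)^2 ≡ 14^2 = 196 ≡ 196 (mod 233)
14^4 = (14^2)^2 ≡ 196^2 = 38416 ≡ 204 (mod 233)
14^7 = 14^4 · 14^2 · 14^1 ≡ 204 · 196 · 14 ≡ 110 (mod 233).
So A = 110. Farid then computes K = A^b mod n = 110^10 mod 233.
110^1 ≡ 110 (mod 233)
110^2 = (110^1)^2 ≡ 110^2 = 12100 ≡ 217 (mod 233)
110^4 = (110^2)^2 ≡ 217^2 = 47089 ≡ 23 (mod 233)
110^8 = (110^4)^2 ≡ 23^2 = 529 ≡ 63 (mod 233)
110^10 = 110^8 · 110^2 ≡ 63 · 217 ≡ 157 (mod 233).

157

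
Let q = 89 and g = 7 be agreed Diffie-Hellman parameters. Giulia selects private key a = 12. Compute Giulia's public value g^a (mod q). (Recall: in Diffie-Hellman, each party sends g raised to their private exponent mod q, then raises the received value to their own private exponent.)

81

Public value = 7^12 (mod 89).
7^1 ≡ 7 (mod 89)
7^2 = (7^1)^2 ≡ 7^2 = 49 ≡ 49 (mod 89)
7^4 = (7^2)^2 ≡ 49^2 = 2401 ≡ 87 (mod 89)
7^8 = (7^4)^2 ≡ 87^2 = 7569 ≡ 4 (mod 89)
7^12 = 7^8 · 7^4 ≡ 4 · 87 ≡ 81 (mod 89).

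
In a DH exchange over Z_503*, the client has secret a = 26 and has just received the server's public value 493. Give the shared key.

343

Shared key K = 493^26 mod 503.
493^1 ≡ 493 (mod 503)
493^2 = (493^1)^2 ≡ 493^2 = 243049 ≡ 100 (mod 503)
493^4 = (493^2)^2 ≡ 100^2 = 10000 ≡ 443 (mod 503)
493^8 = (493^4)^2 ≡ 443^2 = 196249 ≡ 79 (mod 503)
493^16 = (493^8)^2 ≡ 79^2 = 6241 ≡ 205 (mod 503)
493^26 = 493^16 · 493^8 · 493^2 ≡ 205 · 79 · 100 ≡ 343 (mod 503).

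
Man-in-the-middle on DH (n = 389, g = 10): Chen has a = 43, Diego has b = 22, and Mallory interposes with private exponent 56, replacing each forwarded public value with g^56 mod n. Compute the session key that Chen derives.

143

Chen receives Mallory's public value M = 10^56 mod 389 instead of the honest one.
10^1 ≡ 10 (mod 389)
10^2 = (10^1)^2 ≡ 10^2 = 100 ≡ 100 (mod 389)
10^4 = (10^2)^2 ≡ 100^2 = 10000 ≡ 275 (mod 389)
10^8 = (10^4)^2 ≡ 275^2 = 75625 ≡ 159 (mod 389)
10^16 = (10^8)^2 ≡ 159^2 = 25281 ≡ 385 (mod 389)
10^32 = (10^16)^2 ≡ 385^2 = 148225 ≡ 16 (mod 389)
10^56 = 10^32 · 10^16 · 10^8 ≡ 16 · 385 · 159 ≡ 327 (mod 389).
So M = 327. Chen computes K = M^43 mod 389.
327^1 ≡ 327 (mod 389)
327^2 = (327^1)^2 ≡ 327^2 = 106929 ≡ 343 (mod 389)
327^4 = (327^2)^2 ≡ 343^2 = 117649 ≡ 171 (mod 389)
327^8 = (327^4)^2 ≡ 171^2 = 29241 ≡ 66 (mod 389)
327^16 = (327^8)^2 ≡ 66^2 = 4356 ≡ 77 (mod 389)
327^32 = (327^16)^2 ≡ 77^2 = 5929 ≡ 94 (mod 389)
327^43 = 327^32 · 327^8 · 327^2 · 327^1 ≡ 94 · 66 · 343 · 327 ≡ 143 (mod 389).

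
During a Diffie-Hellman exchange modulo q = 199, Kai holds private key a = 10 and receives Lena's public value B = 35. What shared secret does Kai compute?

Shared key K = 35^10 mod 199.
35^1 ≡ 35 (mod 199)
35^2 = (35^1)^2 ≡ 35^2 = 1225 ≡ 31 (mod 199)
35^4 = (35^2)^2 ≡ 31^2 = 961 ≡ 165 (mod 199)
35^8 = (35^4)^2 ≡ 165^2 = 27225 ≡ 161 (mod 199)
35^10 = 35^8 · 35^2 ≡ 161 · 31 ≡ 16 (mod 199).

16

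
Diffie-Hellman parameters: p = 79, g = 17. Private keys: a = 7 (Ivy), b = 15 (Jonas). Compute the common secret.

17

Ivy sends A = g^a mod p = 17^7 mod 79.
17^1 ≡ 17 (mod 79)
17^2 = (17^1)^2 ≡ 17^2 = 289 ≡ 52 (mod 79)
17^4 = (17^2)^2 ≡ 52^2 = 2704 ≡ 18 (mod 79)
17^7 = 17^4 · 17^2 · 17^1 ≡ 18 · 52 · 17 ≡ 33 (mod 79).
So A = 33. Jonas then computes K = A^b mod p = 33^15 mod 79.
33^1 ≡ 33 (mod 79)
33^2 = (33^1)^2 ≡ 33^2 = 1089 ≡ 62 (mod 79)
33^4 = (33^2)^2 ≡ 62^2 = 3844 ≡ 52 (mod 79)
33^8 = (33^4)^2 ≡ 52^2 = 2704 ≡ 18 (mod 79)
33^15 = 33^8 · 33^4 · 33^2 · 33^1 ≡ 18 · 52 · 62 · 33 ≡ 17 (mod 79).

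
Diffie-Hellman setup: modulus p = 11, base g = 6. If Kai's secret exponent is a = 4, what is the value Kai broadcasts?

9

Public value = 6^4 (mod 11).
6^1 ≡ 6 (mod 11)
6^2 = (6^1)^2 ≡ 6^2 = 36 ≡ 3 (mod 11)
6^4 = (6^2)^2 ≡ 3^2 = 9 ≡ 9 (mod 11)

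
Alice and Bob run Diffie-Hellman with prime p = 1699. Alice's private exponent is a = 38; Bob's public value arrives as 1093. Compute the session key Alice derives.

1563

Shared key K = 1093^38 mod 1699.
1093^1 ≡ 1093 (mod 1699)
1093^2 = (1093^1)^2 ≡ 1093^2 = 1194649 ≡ 252 (mod 1699)
1093^4 = (1093^2)^2 ≡ 252^2 = 63504 ≡ 641 (mod 1699)
1093^8 = (1093^4)^2 ≡ 641^2 = 410881 ≡ 1422 (mod 1699)
1093^16 = (1093^8)^2 ≡ 1422^2 = 2022084 ≡ 274 (mod 1699)
1093^32 = (1093^16)^2 ≡ 274^2 = 75076 ≡ 320 (mod 1699)
1093^38 = 1093^32 · 1093^4 · 1093^2 ≡ 320 · 641 · 252 ≡ 1563 (mod 1699).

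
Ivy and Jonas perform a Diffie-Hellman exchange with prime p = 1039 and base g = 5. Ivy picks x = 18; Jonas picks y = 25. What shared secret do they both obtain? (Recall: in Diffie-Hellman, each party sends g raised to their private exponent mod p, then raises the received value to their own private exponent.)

940

Jonas sends B = g^y mod p = 5^25 mod 1039.
5^1 ≡ 5 (mod 1039)
5^2 = (5^1)^2 ≡ 5^2 = 25 ≡ 25 (mod 1039)
5^4 = (5^2)^2 ≡ 25^2 = 625 ≡ 625 (mod 1039)
5^8 = (5^4)^2 ≡ 625^2 = 390625 ≡ 1000 (mod 1039)
5^16 = (5^8)^2 ≡ 1000^2 = 1000000 ≡ 482 (mod 1039)
5^25 = 5^16 · 5^8 · 5^1 ≡ 482 · 1000 · 5 ≡ 559 (mod 1039).
So B = 559. Ivy then computes K = B^x mod p = 559^18 mod 1039.
559^1 ≡ 559 (mod 1039)
559^2 = (559^1)^2 ≡ 559^2 = 312481 ≡ 781 (mod 1039)
559^4 = (559^2)^2 ≡ 781^2 = 609961 ≡ 68 (mod 1039)
559^8 = (559^4)^2 ≡ 68^2 = 4624 ≡ 468 (mod 1039)
559^16 = (559^8)^2 ≡ 468^2 = 219024 ≡ 834 (mod 1039)
559^18 = 559^16 · 559^2 ≡ 834 · 781 ≡ 940 (mod 1039).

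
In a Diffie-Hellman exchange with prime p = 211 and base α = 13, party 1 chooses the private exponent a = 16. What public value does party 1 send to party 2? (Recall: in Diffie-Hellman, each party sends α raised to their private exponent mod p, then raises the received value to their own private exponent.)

122

Public value = 13^16 mod 211.
13^1 ≡ 13 (mod 211)
13^2 = (13^1)^2 ≡ 13^2 = 169 ≡ 169 (mod 211)
13^4 = (13^2)^2 ≡ 169^2 = 28561 ≡ 76 (mod 211)
13^8 = (13^4)^2 ≡ 76^2 = 5776 ≡ 79 (mod 211)
13^16 = (13^8)^2 ≡ 79^2 = 6241 ≡ 122 (mod 211)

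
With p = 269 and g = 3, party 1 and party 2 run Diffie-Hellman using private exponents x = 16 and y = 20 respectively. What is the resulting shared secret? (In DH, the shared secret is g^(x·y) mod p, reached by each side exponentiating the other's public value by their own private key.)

Party 2 sends B = g^y mod p = 3^20 mod 269.
3^1 ≡ 3 (mod 269)
3^2 = (3^1)^2 ≡ 3^2 = 9 ≡ 9 (mod 269)
3^4 = (3^2)^2 ≡ 9^2 = 81 ≡ 81 (mod 269)
3^8 = (3^4)^2 ≡ 81^2 = 6561 ≡ 105 (mod 269)
3^16 = (3^8)^2 ≡ 105^2 = 11025 ≡ 265 (mod 269)
3^20 = 3^16 · 3^4 ≡ 265 · 81 ≡ 214 (mod 269).
So B = 214. Party 1 then computes K = B^x mod p = 214^16 mod 269.
214^1 ≡ 214 (mod 269)
214^2 = (214^1)^2 ≡ 214^2 = 45796 ≡ 66 (mod 269)
214^4 = (214^2)^2 ≡ 66^2 = 4356 ≡ 52 (mod 269)
214^8 = (214^4)^2 ≡ 52^2 = 2704 ≡ 14 (mod 269)
214^16 = (214^8)^2 ≡ 14^2 = 196 ≡ 196 (mod 269)

196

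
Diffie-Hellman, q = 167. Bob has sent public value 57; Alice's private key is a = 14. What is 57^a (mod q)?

150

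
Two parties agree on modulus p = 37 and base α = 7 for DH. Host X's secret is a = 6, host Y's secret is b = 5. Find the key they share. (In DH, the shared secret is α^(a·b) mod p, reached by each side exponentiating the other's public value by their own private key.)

10

Host X sends A = α^a mod p = 7^6 mod 37.
7^1 ≡ 7 (mod 37)
7^2 = (7^1)^2 ≡ 7^2 = 49 ≡ 12 (mod 37)
7^4 = (7^2)^2 ≡ 12^2 = 144 ≡ 33 (mod 37)
7^6 = 7^4 · 7^2 ≡ 33 · 12 ≡ 26 (mod 37).
So A = 26. Host Y then computes K = A^b mod p = 26^5 mod 37.
26^1 ≡ 26 (mod 37)
26^2 = (26^1)^2 ≡ 26^2 = 676 ≡ 10 (mod 37)
26^4 = (26^2)^2 ≡ 10^2 = 100 ≡ 26 (mod 37)
26^5 = 26^4 · 26^1 ≡ 26 · 26 ≡ 10 (mod 37).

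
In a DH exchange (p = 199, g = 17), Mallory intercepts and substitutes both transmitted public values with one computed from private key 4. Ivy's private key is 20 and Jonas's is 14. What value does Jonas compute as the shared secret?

28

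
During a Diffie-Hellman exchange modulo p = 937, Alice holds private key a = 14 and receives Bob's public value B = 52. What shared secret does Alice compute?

351

Shared key K = 52^14 mod 937.
52^1 ≡ 52 (mod 937)
52^2 = (52^1)^2 ≡ 52^2 = 2704 ≡ 830 (mod 937)
52^4 = (52^2)^2 ≡ 830^2 = 688900 ≡ 205 (mod 937)
52^8 = (52^4)^2 ≡ 205^2 = 42025 ≡ 797 (mod 937)
52^14 = 52^8 · 52^4 · 52^2 ≡ 797 · 205 · 830 ≡ 351 (mod 937).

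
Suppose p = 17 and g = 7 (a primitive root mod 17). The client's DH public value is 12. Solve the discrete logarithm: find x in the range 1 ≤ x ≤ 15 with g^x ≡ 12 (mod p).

Try successive powers of 7 modulo 17:
7^1 ≡ 7
7^2 ≡ 15
7^3 ≡ 3
7^4 ≡ 4
7^5 ≡ 11
7^6 ≡ 9
7^7 ≡ 12
Found: x = 7.

7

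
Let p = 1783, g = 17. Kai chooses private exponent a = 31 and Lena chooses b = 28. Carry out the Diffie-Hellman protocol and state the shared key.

Kai sends A = g^a mod p = 17^31 mod 1783.
17^1 ≡ 17 (mod 1783)
17^2 = (17^1)^2 ≡ 17^2 = 289 ≡ 289 (mod 1783)
17^4 = (17^2)^2 ≡ 289^2 = 83521 ≡ 1503 (mod 1783)
17^8 = (17^4)^2 ≡ 1503^2 = 2259009 ≡ 1731 (mod 1783)
17^16 = (17^8)^2 ≡ 1731^2 = 2996361 ≡ 921 (mod 1783)
17^31 = 17^16 · 17^8 · 17^4 · 17^2 · 17^1 ≡ 921 · 1731 · 1503 · 289 · 17 ≡ 1336 (mod 1783).
So A = 1336. Lena then computes K = A^b mod p = 1336^28 mod 1783.
1336^1 ≡ 1336 (mod 1783)
1336^2 = (1336^1)^2 ≡ 1336^2 = 1784896 ≡ 113 (mod 1783)
1336^4 = (1336^2)^2 ≡ 113^2 = 12769 ≡ 288 (mod 1783)
1336^8 = (1336^4)^2 ≡ 288^2 = 82944 ≡ 926 (mod 1783)
1336^16 = (1336^8)^2 ≡ 926^2 = 857476 ≡ 1636 (mod 1783)
1336^28 = 1336^16 · 1336^8 · 1336^4 ≡ 1636 · 926 · 288 ≡ 1468 (mod 1783).

1468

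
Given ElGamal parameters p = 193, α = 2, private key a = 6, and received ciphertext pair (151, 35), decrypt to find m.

117

Shared mask s = c₁^a mod p = 151^6 mod 193.
151^1 ≡ 151 (mod 193)
151^2 = (151^1)^2 ≡ 151^2 = 22801 ≡ 27 (mod 193)
151^4 = (151^2)^2 ≡ 27^2 = 729 ≡ 150 (mod 193)
151^6 = 151^4 · 151^2 ≡ 150 · 27 ≡ 190 (mod 193).
So s = 190; s⁻¹ ≡ 64 (mod 193).
m = c₂ · s⁻¹ mod 193 = 35 · 64 mod 193 = 117.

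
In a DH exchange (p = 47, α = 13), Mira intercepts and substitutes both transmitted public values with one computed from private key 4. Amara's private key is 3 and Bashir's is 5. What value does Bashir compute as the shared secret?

Bashir receives Mira's public value M = 13^4 mod 47 instead of the honest one.
13^1 ≡ 13 (mod 47)
13^2 = (13^1)^2 ≡ 13^2 = 169 ≡ 28 (mod 47)
13^4 = (13^2)^2 ≡ 28^2 = 784 ≡ 32 (mod 47)
So M = 32. Bashir computes K = M^5 mod 47.
32^1 ≡ 32 (mod 47)
32^2 = (32^1)^2 ≡ 32^2 = 1024 ≡ 37 (mod 47)
32^4 = (32^2)^2 ≡ 37^2 = 1369 ≡ 6 (mod 47)
32^5 = 32^4 · 32^1 ≡ 6 · 32 ≡ 4 (mod 47).

4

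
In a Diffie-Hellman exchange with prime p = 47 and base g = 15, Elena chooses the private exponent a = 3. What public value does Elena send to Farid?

38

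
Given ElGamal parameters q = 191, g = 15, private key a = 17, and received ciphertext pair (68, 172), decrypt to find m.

163

Shared mask s = c₁^a mod q = 68^17 mod 191.
68^1 ≡ 68 (mod 191)
68^2 = (68^1)^2 ≡ 68^2 = 4624 ≡ 40 (mod 191)
68^4 = (68^2)^2 ≡ 40^2 = 1600 ≡ 72 (mod 191)
68^8 = (68^4)^2 ≡ 72^2 = 5184 ≡ 27 (mod 191)
68^16 = (68^8)^2 ≡ 27^2 = 729 ≡ 156 (mod 191)
68^17 = 68^16 · 68^1 ≡ 156 · 68 ≡ 103 (mod 191).
So s = 103; s⁻¹ ≡ 102 (mod 191).
m = c₂ · s⁻¹ mod 191 = 172 · 102 mod 191 = 163.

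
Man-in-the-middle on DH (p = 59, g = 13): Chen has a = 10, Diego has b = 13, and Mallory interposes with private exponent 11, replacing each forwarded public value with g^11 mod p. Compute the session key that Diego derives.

Diego receives Mallory's public value M = 13^11 mod 59 instead of the honest one.
13^1 ≡ 13 (mod 59)
13^2 = (13^1)^2 ≡ 13^2 = 169 ≡ 51 (mod 59)
13^4 = (13^2)^2 ≡ 51^2 = 2601 ≡ 5 (mod 59)
13^8 = (13^4)^2 ≡ 5^2 = 25 ≡ 25 (mod 59)
13^11 = 13^8 · 13^2 · 13^1 ≡ 25 · 51 · 13 ≡ 55 (mod 59).
So M = 55. Diego computes K = M^13 mod 59.
55^1 ≡ 55 (mod 59)
55^2 = (55^1)^2 ≡ 55^2 = 3025 ≡ 16 (mod 59)
55^4 = (55^2)^2 ≡ 16^2 = 256 ≡ 20 (mod 59)
55^8 = (55^4)^2 ≡ 20^2 = 400 ≡ 46 (mod 59)
55^13 = 55^8 · 55^4 · 55^1 ≡ 46 · 20 · 55 ≡ 37 (mod 59).

37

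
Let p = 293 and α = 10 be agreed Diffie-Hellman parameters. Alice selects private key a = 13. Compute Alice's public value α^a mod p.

Public value = 10^13 mod 293.
10^1 ≡ 10 (mod 293)
10^2 = (10^1)^2 ≡ 10^2 = 100 ≡ 100 (mod 293)
10^4 = (10^2)^2 ≡ 100^2 = 10000 ≡ 38 (mod 293)
10^8 = (10^4)^2 ≡ 38^2 = 1444 ≡ 272 (mod 293)
10^13 = 10^8 · 10^4 · 10^1 ≡ 272 · 38 · 10 ≡ 224 (mod 293).

224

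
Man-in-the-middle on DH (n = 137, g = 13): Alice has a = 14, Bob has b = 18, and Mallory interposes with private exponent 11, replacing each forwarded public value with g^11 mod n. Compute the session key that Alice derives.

Alice receives Mallory's public value M = 13^11 mod 137 instead of the honest one.
13^1 ≡ 13 (mod 137)
13^2 = (13^1)^2 ≡ 13^2 = 169 ≡ 32 (mod 137)
13^4 = (13^2)^2 ≡ 32^2 = 1024 ≡ 65 (mod 137)
13^8 = (13^4)^2 ≡ 65^2 = 4225 ≡ 115 (mod 137)
13^11 = 13^8 · 13^2 · 13^1 ≡ 115 · 32 · 13 ≡ 27 (mod 137).
So M = 27. Alice computes K = M^14 mod 137.
27^1 ≡ 27 (mod 137)
27^2 = (27^1)^2 ≡ 27^2 = 729 ≡ 44 (mod 137)
27^4 = (27^2)^2 ≡ 44^2 = 1936 ≡ 18 (mod 137)
27^8 = (27^4)^2 ≡ 18^2 = 324 ≡ 50 (mod 137)
27^14 = 27^8 · 27^4 · 27^2 ≡ 50 · 18 · 44 ≡ 7 (mod 137).

7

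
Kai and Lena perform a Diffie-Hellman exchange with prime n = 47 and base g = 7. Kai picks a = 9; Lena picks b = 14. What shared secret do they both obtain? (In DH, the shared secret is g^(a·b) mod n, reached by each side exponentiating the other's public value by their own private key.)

Kai sends A = g^a mod n = 7^9 mod 47.
7^1 ≡ 7 (mod 47)
7^2 = (7^1)^2 ≡ 7^2 = 49 ≡ 2 (mod 47)
7^4 = (7^2)^2 ≡ 2^2 = 4 ≡ 4 (mod 47)
7^8 = (7^4)^2 ≡ 4^2 = 16 ≡ 16 (mod 47)
7^9 = 7^8 · 7^1 ≡ 16 · 7 ≡ 18 (mod 47).
So A = 18. Lena then computes K = A^b mod n = 18^14 mod 47.
18^1 ≡ 18 (mod 47)
18^2 = (18^1)^2 ≡ 18^2 = 324 ≡ 42 (mod 47)
18^4 = (18^2)^2 ≡ 42^2 = 1764 ≡ 25 (mod 47)
18^8 = (18^4)^2 ≡ 25^2 = 625 ≡ 14 (mod 47)
18^14 = 18^8 · 18^4 · 18^2 ≡ 14 · 25 · 42 ≡ 36 (mod 47).

36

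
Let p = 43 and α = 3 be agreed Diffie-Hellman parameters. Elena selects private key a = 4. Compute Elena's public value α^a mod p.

Public value = 3^4 mod 43.
3^1 ≡ 3 (mod 43)
3^2 = (3^1)^2 ≡ 3^2 = 9 ≡ 9 (mod 43)
3^4 = (3^2)^2 ≡ 9^2 = 81 ≡ 38 (mod 43)

38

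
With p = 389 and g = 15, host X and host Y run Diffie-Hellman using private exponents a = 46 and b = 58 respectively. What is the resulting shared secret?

Host X sends A = g^a mod p = 15^46 mod 389.
15^1 ≡ 15 (mod 389)
15^2 = (15^1)^2 ≡ 15^2 = 225 ≡ 225 (mod 389)
15^4 = (15^2)^2 ≡ 225^2 = 50625 ≡ 55 (mod 389)
15^8 = (15^4)^2 ≡ 55^2 = 3025 ≡ 302 (mod 389)
15^16 = (15^8)^2 ≡ 302^2 = 91204 ≡ 178 (mod 389)
15^32 = (15^16)^2 ≡ 178^2 = 31684 ≡ 175 (mod 389)
15^46 = 15^32 · 15^8 · 15^4 · 15^2 ≡ 175 · 302 · 55 · 225 ≡ 52 (mod 389).
So A = 52. Host Y then computes K = A^b mod p = 52^58 mod 389.
52^1 ≡ 52 (mod 389)
52^2 = (52^1)^2 ≡ 52^2 = 2704 ≡ 370 (mod 389)
52^4 = (52^2)^2 ≡ 370^2 = 136900 ≡ 361 (mod 389)
52^8 = (52^4)^2 ≡ 361^2 = 130321 ≡ 6 (mod 389)
52^16 = (52^8)^2 ≡ 6^2 = 36 ≡ 36 (mod 389)
52^32 = (52^16)^2 ≡ 36^2 = 1296 ≡ 129 (mod 389)
52^58 = 52^32 · 52^16 · 52^8 · 52^2 ≡ 129 · 36 · 6 · 370 ≡ 13 (mod 389).

13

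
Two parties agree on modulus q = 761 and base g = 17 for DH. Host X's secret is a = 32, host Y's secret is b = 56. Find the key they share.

Host Y sends B = g^b mod q = 17^56 mod 761.
17^1 ≡ 17 (mod 761)
17^2 = (17^1)^2 ≡ 17^2 = 289 ≡ 289 (mod 761)
17^4 = (17^2)^2 ≡ 289^2 = 83521 ≡ 572 (mod 761)
17^8 = (17^4)^2 ≡ 572^2 = 327184 ≡ 715 (mod 761)
17^16 = (17^8)^2 ≡ 715^2 = 511225 ≡ 594 (mod 761)
17^32 = (17^16)^2 ≡ 594^2 = 352836 ≡ 493 (mod 761)
17^56 = 17^32 · 17^16 · 17^8 ≡ 493 · 594 · 715 ≡ 490 (mod 761).
So B = 490. Host X then computes K = B^a mod q = 490^32 mod 761.
490^1 ≡ 490 (mod 761)
490^2 = (490^1)^2 ≡ 490^2 = 240100 ≡ 385 (mod 761)
490^4 = (490^2)^2 ≡ 385^2 = 148225 ≡ 591 (mod 761)
490^8 = (490^4)^2 ≡ 591^2 = 349281 ≡ 743 (mod 761)
490^16 = (490^8)^2 ≡ 743^2 = 552049 ≡ 324 (mod 761)
490^32 = (490^16)^2 ≡ 324^2 = 104976 ≡ 719 (mod 761)

719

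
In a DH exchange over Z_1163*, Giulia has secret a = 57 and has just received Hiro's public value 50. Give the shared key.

680

Shared key K = 50^57 mod 1163.
50^1 ≡ 50 (mod 1163)
50^2 = (50^1)^2 ≡ 50^2 = 2500 ≡ 174 (mod 1163)
50^4 = (50^2)^2 ≡ 174^2 = 30276 ≡ 38 (mod 1163)
50^8 = (50^4)^2 ≡ 38^2 = 1444 ≡ 281 (mod 1163)
50^16 = (50^8)^2 ≡ 281^2 = 78961 ≡ 1040 (mod 1163)
50^32 = (50^16)^2 ≡ 1040^2 = 1081600 ≡ 10 (mod 1163)
50^57 = 50^32 · 50^16 · 50^8 · 50^1 ≡ 10 · 1040 · 281 · 50 ≡ 680 (mod 1163).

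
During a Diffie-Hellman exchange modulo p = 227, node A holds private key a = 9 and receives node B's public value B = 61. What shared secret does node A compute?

178

Shared key K = 61^9 mod 227.
61^1 ≡ 61 (mod 227)
61^2 = (61^1)^2 ≡ 61^2 = 3721 ≡ 89 (mod 227)
61^4 = (61^2)^2 ≡ 89^2 = 7921 ≡ 203 (mod 227)
61^8 = (61^4)^2 ≡ 203^2 = 41209 ≡ 122 (mod 227)
61^9 = 61^8 · 61^1 ≡ 122 · 61 ≡ 178 (mod 227).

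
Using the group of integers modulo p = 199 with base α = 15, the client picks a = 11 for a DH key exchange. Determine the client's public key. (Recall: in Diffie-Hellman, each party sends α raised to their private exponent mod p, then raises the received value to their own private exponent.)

21

Public value = 15^11 mod 199.
15^1 ≡ 15 (mod 199)
15^2 = (15^1)^2 ≡ 15^2 = 225 ≡ 26 (mod 199)
15^4 = (15^2)^2 ≡ 26^2 = 676 ≡ 79 (mod 199)
15^8 = (15^4)^2 ≡ 79^2 = 6241 ≡ 72 (mod 199)
15^11 = 15^8 · 15^2 · 15^1 ≡ 72 · 26 · 15 ≡ 21 (mod 199).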